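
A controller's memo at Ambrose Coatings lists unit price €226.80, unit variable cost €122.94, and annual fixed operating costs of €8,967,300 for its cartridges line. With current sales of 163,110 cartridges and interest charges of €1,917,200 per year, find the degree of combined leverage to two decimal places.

At 163,110 units, contribution = 163,110 × €103.86 = €16,940,604.60.
Subtracting fixed costs: EBIT = €16,940,604.60 − €8,967,300 = €7,973,304.60. Interest = €1,917,200.00, so EBIT − I = €6,056,104.60.
Degree of total leverage = total CM / (EBIT − interest) = €16,940,604.60 / €6,056,104.60 = 2.7973.

2.80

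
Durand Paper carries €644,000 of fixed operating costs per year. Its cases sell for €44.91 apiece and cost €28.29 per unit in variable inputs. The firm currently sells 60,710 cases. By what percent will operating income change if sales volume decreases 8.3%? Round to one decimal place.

Total contribution margin = 60,710 × €16.62 = €1,009,000.20.
Operating income = contribution − fixed costs = €1,009,000.20 − €644,000 = €365,000.20.
So DOL = total CM / EBIT = €1,009,000.20 / €365,000.20 = 2.7644.
%ΔEBIT = DOL × %ΔSales = 2.7644 × -8.3% = -22.9%.

-22.9%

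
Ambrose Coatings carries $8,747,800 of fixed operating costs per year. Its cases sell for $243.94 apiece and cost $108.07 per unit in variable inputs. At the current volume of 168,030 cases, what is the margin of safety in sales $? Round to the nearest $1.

$25,283,502

Contribution margin per unit = $243.94 − $108.07 = $135.87. Break-even units = $8,747,800 ÷ $135.87 = 64,383.60; break-even revenue = 64,383.60 × $243.94 = $15,705,735.87.
Actual sales revenue = 168,030 × $243.94 = $40,989,238.20.
Margin of safety = $40,989,238.20 − $15,705,735.87 = $25,283,502.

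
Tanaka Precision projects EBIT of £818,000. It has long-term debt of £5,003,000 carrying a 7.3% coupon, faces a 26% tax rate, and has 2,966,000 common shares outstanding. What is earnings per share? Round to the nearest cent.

£0.11

Interest = £365,219.00, so EBT = £818,000 − £365,219.00 = £452,781.00.
Net income = £452,781.00 × (1 − 0.26) = £335,057.94.
EPS = £335,057.94 ÷ 2,966,000 = £0.11.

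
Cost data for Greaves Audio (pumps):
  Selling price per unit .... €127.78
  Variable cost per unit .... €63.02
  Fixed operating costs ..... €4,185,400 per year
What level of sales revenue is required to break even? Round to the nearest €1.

Contribution margin per unit = €127.78 − €63.02 = €64.76, a CM ratio of €64.76 ÷ €127.78 = 0.5068.
Break-even revenue = fixed costs × price ÷ CM = €4,185,400 × €127.78 ÷ €64.76 = €8,258,345.

€8,258,345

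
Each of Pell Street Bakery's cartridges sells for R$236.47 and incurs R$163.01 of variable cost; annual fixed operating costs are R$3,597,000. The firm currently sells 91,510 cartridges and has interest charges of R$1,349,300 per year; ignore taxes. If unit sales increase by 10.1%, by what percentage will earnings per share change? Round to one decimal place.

+38.2%

Total contribution margin = 91,510 × R$73.46 = R$6,722,324.60.
EBIT = R$6,722,324.60 − R$3,597,000 = R$3,125,324.60.
After interest of R$1,349,300.00, pre-tax earnings = R$1,776,024.60.
DCL = total CM / (EBIT − I) = R$6,722,324.60 / R$1,776,024.60 = 3.7850.
%ΔEPS = DCL × %ΔSales = 3.7850 × +10.1% = +38.2%.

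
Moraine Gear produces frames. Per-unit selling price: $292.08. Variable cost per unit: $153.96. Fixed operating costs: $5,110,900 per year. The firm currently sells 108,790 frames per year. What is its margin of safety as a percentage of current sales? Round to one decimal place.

66.0%

Unit CM = price − variable cost = $292.08 − $153.96 = $138.12. Break-even units = $5,110,900 ÷ $138.12 = 37,003.33; break-even revenue = 37,003.33 × $292.08 = $10,807,932.75.
Actual sales revenue = 108,790 × $292.08 = $31,775,383.20.
Margin of safety = ($31,775,383.20 − $10,807,932.75) ÷ $31,775,383.20 = 66.0%.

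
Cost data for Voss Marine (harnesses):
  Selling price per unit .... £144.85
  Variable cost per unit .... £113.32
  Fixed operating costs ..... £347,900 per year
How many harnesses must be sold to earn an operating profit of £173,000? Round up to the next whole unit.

Each unit contributes £144.85 − £113.32 = £31.53.
Required volume = (fixed costs + target profit) ÷ CM = (£347,900 + £173,000) ÷ £31.53 = 16,520.77, so 16,521 harnesses.

16,521 harnesses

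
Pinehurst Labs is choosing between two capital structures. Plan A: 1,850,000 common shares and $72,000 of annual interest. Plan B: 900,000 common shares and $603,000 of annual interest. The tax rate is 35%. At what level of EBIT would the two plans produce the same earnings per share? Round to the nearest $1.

$1,106,053

Set EPS_A = EPS_B: (EBIT − $72,000)(1 − 0.35) ÷ 1,850,000 = (EBIT − $603,000)(1 − 0.35) ÷ 900,000.
The (1 − t) factor cancels: (EBIT − 72,000) × 900,000 = (EBIT − 603,000) × 1,850,000.
Solving, EBIT = (603,000·1,850,000 − 72,000·900,000) / (1,850,000 − 900,000) = 1,050,750,000,000 / 950,000 = 1,106,052.63.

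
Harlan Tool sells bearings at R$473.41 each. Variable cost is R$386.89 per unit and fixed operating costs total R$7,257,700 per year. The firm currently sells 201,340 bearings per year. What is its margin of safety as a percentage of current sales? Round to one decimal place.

58.3%

Contribution margin per unit = R$473.41 − R$386.89 = R$86.52. Break-even units = R$7,257,700 ÷ R$86.52 = 83,884.65; break-even revenue = 83,884.65 × R$473.41 = R$39,711,832.61.
Actual sales revenue = 201,340 × R$473.41 = R$95,316,369.40.
Margin of safety = (R$95,316,369.40 − R$39,711,832.61) ÷ R$95,316,369.40 = 58.3%.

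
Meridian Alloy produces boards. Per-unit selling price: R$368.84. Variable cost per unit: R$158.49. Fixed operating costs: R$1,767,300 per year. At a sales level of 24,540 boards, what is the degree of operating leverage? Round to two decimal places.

At 24,540 units, contribution = 24,540 × R$210.35 = R$5,161,989.00.
Subtracting fixed costs: EBIT = R$5,161,989.00 − R$1,767,300 = R$3,394,689.00.
So DOL = total CM / EBIT = R$5,161,989.00 / R$3,394,689.00 = 1.5206.

1.52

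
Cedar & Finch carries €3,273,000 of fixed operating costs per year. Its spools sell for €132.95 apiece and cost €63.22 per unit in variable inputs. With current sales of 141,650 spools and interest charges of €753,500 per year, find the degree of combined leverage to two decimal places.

Contribution at this volume is 141,650 × €69.73 = €9,877,254.50.
Subtracting fixed costs: EBIT = €9,877,254.50 − €3,273,000 = €6,604,254.50. Interest = €753,500.00.
DOL = €9,877,254.50 ÷ €6,604,254.50 = 1.4956; DFL = €6,604,254.50 ÷ €5,850,754.50 = 1.1288.
DCL = DOL × DFL = 1.4956 × 1.1288 = 1.6882.

1.69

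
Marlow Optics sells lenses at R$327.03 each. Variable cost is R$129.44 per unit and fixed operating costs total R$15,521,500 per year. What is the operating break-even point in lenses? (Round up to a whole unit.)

Unit CM = price − variable cost = R$327.03 − R$129.44 = R$197.59.
Break-even volume = fixed costs ÷ CM per unit = R$15,521,500 ÷ R$197.59 = 78,554.08, so 78,555 lenses.

78,555 lenses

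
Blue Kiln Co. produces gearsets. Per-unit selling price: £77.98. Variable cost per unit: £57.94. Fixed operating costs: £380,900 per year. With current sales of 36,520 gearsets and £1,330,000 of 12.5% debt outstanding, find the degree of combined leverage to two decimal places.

Total contribution margin = 36,520 × £20.04 = £731,860.80.
Subtracting fixed costs: EBIT = £731,860.80 − £380,900 = £350,960.80. Interest = £166,250.00, so EBIT − I = £184,710.80.
DCL = contribution ÷ (EBIT − I) = £731,860.80 ÷ £184,710.80 = 3.9622.

3.96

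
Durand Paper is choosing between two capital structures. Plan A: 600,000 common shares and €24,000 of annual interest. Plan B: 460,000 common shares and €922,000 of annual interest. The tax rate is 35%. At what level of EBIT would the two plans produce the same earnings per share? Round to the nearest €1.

Set EPS_A = EPS_B: (EBIT − €24,000)(1 − 0.35) ÷ 600,000 = (EBIT − €922,000)(1 − 0.35) ÷ 460,000.
The (1 − t) factor cancels: (EBIT − 24,000) × 460,000 = (EBIT − 922,000) × 600,000.
EBIT × (600,000 − 460,000) = 922,000 × 600,000 − 24,000 × 460,000 = 542,160,000,000, so EBIT = 542,160,000,000 ÷ 140,000 = 3,872,571.43.

€3,872,571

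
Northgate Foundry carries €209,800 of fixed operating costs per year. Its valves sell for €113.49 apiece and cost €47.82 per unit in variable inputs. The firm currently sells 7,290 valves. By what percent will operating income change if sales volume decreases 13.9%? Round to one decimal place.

At 7,290 units, contribution = 7,290 × €65.67 = €478,734.30.
Subtracting fixed costs: EBIT = €478,734.30 − €209,800 = €268,934.30.
Degree of operating leverage = €478,734.30 / €268,934.30 = 1.7801.
So EBIT moves 1.7801 × (-13.9%) = -24.7%.

-24.7%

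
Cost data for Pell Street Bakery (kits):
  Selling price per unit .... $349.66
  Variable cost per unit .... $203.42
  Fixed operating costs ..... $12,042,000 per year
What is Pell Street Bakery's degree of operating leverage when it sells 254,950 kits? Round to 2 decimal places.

Contribution at this volume is 254,950 × $146.24 = $37,283,888.00.
Operating income = contribution − fixed costs = $37,283,888.00 − $12,042,000 = $25,241,888.00.
Degree of operating leverage = $37,283,888.00 / $25,241,888.00 = 1.4771.

1.48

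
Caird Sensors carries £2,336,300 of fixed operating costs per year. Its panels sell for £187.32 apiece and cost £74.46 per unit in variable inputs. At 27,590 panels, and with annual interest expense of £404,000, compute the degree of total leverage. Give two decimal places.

8.34

Total contribution margin = 27,590 × £112.86 = £3,113,807.40.
EBIT = £3,113,807.40 − £2,336,300 = £777,507.40. Interest = £404,000.00, so EBIT − I = £373,507.40.
DCL = contribution ÷ (EBIT − I) = £3,113,807.40 ÷ £373,507.40 = 8.3367.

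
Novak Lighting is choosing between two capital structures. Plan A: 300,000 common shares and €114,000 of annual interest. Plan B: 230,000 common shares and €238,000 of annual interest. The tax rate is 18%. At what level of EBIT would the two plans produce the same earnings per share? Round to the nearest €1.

€645,429

At indifference, (EBIT − 114,000)(1 − t)/300,000 = (EBIT − 238,000)(1 − t)/230,000.
Cancelling (1 − t) and cross-multiplying: 230,000·(EBIT − 114,000) = 300,000·(EBIT − 238,000).
Solving, EBIT = (238,000·300,000 − 114,000·230,000) / (300,000 − 230,000) = 45,180,000,000 / 70,000 = 645,428.57.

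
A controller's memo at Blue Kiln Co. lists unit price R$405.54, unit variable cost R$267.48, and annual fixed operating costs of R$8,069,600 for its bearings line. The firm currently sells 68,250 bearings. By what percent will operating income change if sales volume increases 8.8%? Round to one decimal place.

+61.3%

At 68,250 units, contribution = 68,250 × R$138.06 = R$9,422,595.00.
Operating income = contribution − fixed costs = R$9,422,595.00 − R$8,069,600 = R$1,352,995.00.
So DOL = total CM / EBIT = R$9,422,595.00 / R$1,352,995.00 = 6.9642.
So EBIT moves 6.9642 × (+8.8%) = +61.3%.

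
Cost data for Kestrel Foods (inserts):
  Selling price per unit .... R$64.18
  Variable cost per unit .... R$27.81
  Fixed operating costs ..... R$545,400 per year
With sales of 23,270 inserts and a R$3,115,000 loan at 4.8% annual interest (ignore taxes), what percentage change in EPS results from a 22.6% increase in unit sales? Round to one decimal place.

+126.3%

At 23,270 units, contribution = 23,270 × R$36.37 = R$846,329.90.
EBIT = R$846,329.90 − R$545,400 = R$300,929.90.
Interest = R$149,520.00, so EBIT − I = R$151,409.90.
Degree of combined leverage = contribution ÷ (EBIT − I) = R$846,329.90 ÷ R$151,409.90 = 5.5897.
%ΔEPS = DCL × %ΔSales = 5.5897 × +22.6% = +126.3%.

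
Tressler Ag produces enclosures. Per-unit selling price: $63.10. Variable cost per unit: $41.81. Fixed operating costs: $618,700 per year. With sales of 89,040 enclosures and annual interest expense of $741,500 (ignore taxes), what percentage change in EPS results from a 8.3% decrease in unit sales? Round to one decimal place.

Total contribution margin = 89,040 × $21.29 = $1,895,661.60.
Operating income = contribution − fixed costs = $1,895,661.60 − $618,700 = $1,276,961.60.
After interest of $741,500.00, pre-tax earnings = $535,461.60.
DCL = total CM / (EBIT − I) = $1,895,661.60 / $535,461.60 = 3.5402.
EPS therefore changes by 3.5402 × (-8.3%) = -29.4%.

-29.4%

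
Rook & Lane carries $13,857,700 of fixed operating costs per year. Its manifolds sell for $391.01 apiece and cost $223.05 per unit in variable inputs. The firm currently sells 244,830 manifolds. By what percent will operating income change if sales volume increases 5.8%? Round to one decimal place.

+8.7%

At 244,830 units, contribution = 244,830 × $167.96 = $41,121,646.80.
Subtracting fixed costs: EBIT = $41,121,646.80 − $13,857,700 = $27,263,946.80.
Degree of operating leverage = $41,121,646.80 / $27,263,946.80 = 1.5083.
So EBIT moves 1.5083 × (+5.8%) = +8.7%.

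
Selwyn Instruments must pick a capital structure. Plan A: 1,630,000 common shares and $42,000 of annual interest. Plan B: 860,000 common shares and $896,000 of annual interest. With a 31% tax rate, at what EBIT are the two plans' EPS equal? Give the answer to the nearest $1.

Set EPS_A = EPS_B: (EBIT − $42,000)(1 − 0.31) ÷ 1,630,000 = (EBIT − $896,000)(1 − 0.31) ÷ 860,000.
Cancelling (1 − t) and cross-multiplying: 860,000·(EBIT − 42,000) = 1,630,000·(EBIT − 896,000).
Solving, EBIT = (896,000·1,630,000 − 42,000·860,000) / (1,630,000 − 860,000) = 1,424,360,000,000 / 770,000 = 1,849,818.18.

$1,849,818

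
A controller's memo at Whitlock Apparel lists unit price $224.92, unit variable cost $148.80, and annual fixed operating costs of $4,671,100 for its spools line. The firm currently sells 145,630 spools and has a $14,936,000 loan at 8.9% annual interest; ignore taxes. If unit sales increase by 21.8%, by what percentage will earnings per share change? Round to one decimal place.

Total contribution margin = 145,630 × $76.12 = $11,085,355.60.
Operating income = contribution − fixed costs = $11,085,355.60 − $4,671,100 = $6,414,255.60.
Interest = $1,329,304.00, so EBIT − I = $5,084,951.60.
Degree of combined leverage = contribution ÷ (EBIT − I) = $11,085,355.60 ÷ $5,084,951.60 = 2.1800.
%ΔEPS = DCL × %ΔSales = 2.1800 × +21.8% = +47.5%.

+47.5%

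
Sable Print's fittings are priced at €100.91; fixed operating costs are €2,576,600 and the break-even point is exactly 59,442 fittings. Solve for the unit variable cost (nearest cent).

At break-even, FC = Q × (P − VC), so P − VC = €2,576,600 ÷ 59,442 = €43.3465.
Hence VC = price − CM = €100.91 − €43.3465 = €57.56.

€57.56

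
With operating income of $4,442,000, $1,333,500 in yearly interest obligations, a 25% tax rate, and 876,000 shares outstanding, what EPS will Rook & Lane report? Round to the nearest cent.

Pre-tax income = $4,442,000 − $1,333,500.00 = $3,108,500.00.
Net income = $3,108,500.00 × (1 − 0.25) = $2,331,375.00.
EPS = $2,331,375.00 ÷ 876,000 = $2.66.

$2.66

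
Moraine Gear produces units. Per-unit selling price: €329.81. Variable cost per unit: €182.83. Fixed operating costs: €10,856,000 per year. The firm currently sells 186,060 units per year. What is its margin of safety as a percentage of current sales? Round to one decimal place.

Each unit contributes €329.81 − €182.83 = €146.98. Break-even units = €10,856,000 ÷ €146.98 = 73,860.39; break-even revenue = 73,860.39 × €329.81 = €24,359,894.95.
Actual sales revenue = 186,060 × €329.81 = €61,364,448.60.
Margin of safety = (€61,364,448.60 − €24,359,894.95) ÷ €61,364,448.60 = 60.3%.

60.3%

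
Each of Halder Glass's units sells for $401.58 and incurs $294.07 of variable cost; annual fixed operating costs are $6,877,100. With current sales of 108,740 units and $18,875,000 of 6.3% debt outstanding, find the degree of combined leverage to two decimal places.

Total contribution margin = 108,740 × $107.51 = $11,690,637.40.
Operating income = contribution − fixed costs = $11,690,637.40 − $6,877,100 = $4,813,537.40. Interest = $1,189,125.00, so EBIT − I = $3,624,412.40.
DCL = contribution ÷ (EBIT − I) = $11,690,637.40 ÷ $3,624,412.40 = 3.2255.

3.23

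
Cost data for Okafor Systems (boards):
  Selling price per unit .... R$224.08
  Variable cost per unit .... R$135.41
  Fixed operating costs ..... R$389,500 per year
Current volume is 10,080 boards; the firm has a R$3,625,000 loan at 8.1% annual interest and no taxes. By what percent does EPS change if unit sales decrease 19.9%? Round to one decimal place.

-84.4%

At 10,080 units, contribution = 10,080 × R$88.67 = R$893,793.60.
Subtracting fixed costs: EBIT = R$893,793.60 − R$389,500 = R$504,293.60.
After interest of R$293,625.00, pre-tax earnings = R$210,668.60.
DCL = total CM / (EBIT − I) = R$893,793.60 / R$210,668.60 = 4.2427.
%ΔEPS = DCL × %ΔSales = 4.2427 × -19.9% = -84.4%.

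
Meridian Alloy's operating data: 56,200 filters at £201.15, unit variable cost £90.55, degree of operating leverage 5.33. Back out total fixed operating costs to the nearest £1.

£5,049,544

Contribution at this volume is 56,200 × £110.60 = £6,215,720.00.
DOL = contribution / EBIT, so EBIT = £6,215,720.00 / 5.33 = £1,166,176.36.
And FC = contribution − EBIT = £6,215,720.00 − £1,166,176.36 = £5,049,544.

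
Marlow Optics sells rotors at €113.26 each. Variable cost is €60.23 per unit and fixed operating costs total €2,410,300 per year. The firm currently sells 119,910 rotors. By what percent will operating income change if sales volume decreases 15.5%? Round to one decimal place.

Contribution at this volume is 119,910 × €53.03 = €6,358,827.30.
Operating income = contribution − fixed costs = €6,358,827.30 − €2,410,300 = €3,948,527.30.
DOL = contribution ÷ EBIT = €6,358,827.30 ÷ €3,948,527.30 = 1.6104.
So EBIT moves 1.6104 × (-15.5%) = -25.0%.

-25.0%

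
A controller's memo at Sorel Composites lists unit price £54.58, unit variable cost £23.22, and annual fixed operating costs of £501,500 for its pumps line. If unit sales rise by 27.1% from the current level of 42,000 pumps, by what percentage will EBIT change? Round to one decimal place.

At 42,000 units, contribution = 42,000 × £31.36 = £1,317,120.00.
Subtracting fixed costs: EBIT = £1,317,120.00 − £501,500 = £815,620.00.
So DOL = total CM / EBIT = £1,317,120.00 / £815,620.00 = 1.6149.
So EBIT moves 1.6149 × (+27.1%) = +43.8%.

+43.8%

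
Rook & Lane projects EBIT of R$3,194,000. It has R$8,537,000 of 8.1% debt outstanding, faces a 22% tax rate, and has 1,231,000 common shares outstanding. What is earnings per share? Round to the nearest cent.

R$1.59

Interest = R$691,497.00, so EBT = R$3,194,000 − R$691,497.00 = R$2,502,503.00.
Net income = R$2,502,503.00 × (1 − 0.22) = R$1,951,952.34.
Per share: R$1,951,952.34 / 1,231,000 shares = R$1.59.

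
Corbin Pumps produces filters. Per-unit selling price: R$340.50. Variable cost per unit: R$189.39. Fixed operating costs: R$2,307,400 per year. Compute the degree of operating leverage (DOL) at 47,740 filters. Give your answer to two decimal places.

Contribution at this volume is 47,740 × R$151.11 = R$7,213,991.40.
EBIT = R$7,213,991.40 − R$2,307,400 = R$4,906,591.40.
So DOL = total CM / EBIT = R$7,213,991.40 / R$4,906,591.40 = 1.4703.

1.47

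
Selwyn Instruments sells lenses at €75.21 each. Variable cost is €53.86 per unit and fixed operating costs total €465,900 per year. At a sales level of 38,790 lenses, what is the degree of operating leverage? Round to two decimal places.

2.29

Total contribution margin = 38,790 × €21.35 = €828,166.50.
Operating income = contribution − fixed costs = €828,166.50 − €465,900 = €362,266.50.
So DOL = total CM / EBIT = €828,166.50 / €362,266.50 = 2.2861.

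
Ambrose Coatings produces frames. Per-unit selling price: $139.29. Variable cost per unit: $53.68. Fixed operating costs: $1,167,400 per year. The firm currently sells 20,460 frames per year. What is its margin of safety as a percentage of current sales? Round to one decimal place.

Unit CM = price − variable cost = $139.29 − $53.68 = $85.61. Break-even units = $1,167,400 ÷ $85.61 = 13,636.26; break-even revenue = 13,636.26 × $139.29 = $1,899,394.30.
Current sales = 20,460 × $139.29 = $2,849,873.40.
Margin of safety = ($2,849,873.40 − $1,899,394.30) ÷ $2,849,873.40 = 33.4%.

33.4%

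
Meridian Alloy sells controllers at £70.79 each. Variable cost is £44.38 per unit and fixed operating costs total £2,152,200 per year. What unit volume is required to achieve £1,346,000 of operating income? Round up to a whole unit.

Unit CM = price − variable cost = £70.79 − £44.38 = £26.41.
Required volume = (fixed costs + target profit) ÷ CM = (£2,152,200 + £1,346,000) ÷ £26.41 = 132,457.40, so 132,458 controllers.

132,458 controllers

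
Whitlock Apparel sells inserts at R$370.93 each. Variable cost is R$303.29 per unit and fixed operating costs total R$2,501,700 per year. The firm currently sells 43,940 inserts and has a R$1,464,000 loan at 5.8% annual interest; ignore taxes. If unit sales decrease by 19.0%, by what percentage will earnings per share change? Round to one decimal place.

-146.5%

At 43,940 units, contribution = 43,940 × R$67.64 = R$2,972,101.60.
EBIT = R$2,972,101.60 − R$2,501,700 = R$470,401.60.
After interest of R$84,912.00, pre-tax earnings = R$385,489.60.
Degree of combined leverage = contribution ÷ (EBIT − I) = R$2,972,101.60 ÷ R$385,489.60 = 7.7099.
EPS therefore changes by 7.7099 × (-19.0%) = -146.5%.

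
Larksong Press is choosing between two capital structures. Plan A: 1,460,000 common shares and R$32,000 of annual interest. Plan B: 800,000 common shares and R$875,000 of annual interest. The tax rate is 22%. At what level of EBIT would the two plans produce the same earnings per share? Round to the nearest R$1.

At indifference, (EBIT − 32,000)(1 − t)/1,460,000 = (EBIT − 875,000)(1 − t)/800,000.
The (1 − t) factor cancels: (EBIT − 32,000) × 800,000 = (EBIT − 875,000) × 1,460,000.
Solving, EBIT = (875,000·1,460,000 − 32,000·800,000) / (1,460,000 − 800,000) = 1,251,900,000,000 / 660,000 = 1,896,818.18.

R$1,896,818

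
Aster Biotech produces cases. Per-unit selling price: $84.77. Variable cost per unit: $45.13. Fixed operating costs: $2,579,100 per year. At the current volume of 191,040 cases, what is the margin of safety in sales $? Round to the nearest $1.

$10,679,065

Each unit contributes $84.77 − $45.13 = $39.64. Break-even units = $2,579,100 ÷ $39.64 = 65,063.07; break-even revenue = 65,063.07 × $84.77 = $5,515,396.24.
Current sales = 191,040 × $84.77 = $16,194,460.80.
Margin of safety = $16,194,460.80 − $5,515,396.24 = $10,679,065.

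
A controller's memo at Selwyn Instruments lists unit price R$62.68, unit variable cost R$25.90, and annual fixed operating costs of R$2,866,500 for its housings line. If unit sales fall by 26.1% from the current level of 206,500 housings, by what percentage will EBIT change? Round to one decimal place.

-41.9%

Total contribution margin = 206,500 × R$36.78 = R$7,595,070.00.
EBIT = R$7,595,070.00 − R$2,866,500 = R$4,728,570.00.
So DOL = total CM / EBIT = R$7,595,070.00 / R$4,728,570.00 = 1.6062.
%ΔEBIT = DOL × %ΔSales = 1.6062 × -26.1% = -41.9%.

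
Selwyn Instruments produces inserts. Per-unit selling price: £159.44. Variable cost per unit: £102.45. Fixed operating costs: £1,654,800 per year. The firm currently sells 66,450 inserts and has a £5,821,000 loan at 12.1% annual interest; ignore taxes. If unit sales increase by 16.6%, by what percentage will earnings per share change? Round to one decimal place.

+44.0%

Contribution at this volume is 66,450 × £56.99 = £3,786,985.50.
Operating income = contribution − fixed costs = £3,786,985.50 − £1,654,800 = £2,132,185.50.
Interest = £704,341.00, so EBIT − I = £1,427,844.50.
DCL = total CM / (EBIT − I) = £3,786,985.50 / £1,427,844.50 = 2.6522.
%ΔEPS = DCL × %ΔSales = 2.6522 × +16.6% = +44.0%.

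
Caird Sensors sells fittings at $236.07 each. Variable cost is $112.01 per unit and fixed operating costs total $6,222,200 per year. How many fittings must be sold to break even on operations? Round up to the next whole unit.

Unit CM = price − variable cost = $236.07 − $112.01 = $124.06.
Break-even volume = fixed costs ÷ CM per unit = $6,222,200 ÷ $124.06 = 50,154.76, so 50,155 fittings.

50,155 fittings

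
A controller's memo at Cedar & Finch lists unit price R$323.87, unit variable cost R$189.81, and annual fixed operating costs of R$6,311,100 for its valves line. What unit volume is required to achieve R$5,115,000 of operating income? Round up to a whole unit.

85,232 valves

Each unit contributes R$323.87 − R$189.81 = R$134.06.
Units = (FC + target) / CM = (R$6,311,100 + R$5,115,000) / R$134.06 = 85,231.24, so 85,232 valves.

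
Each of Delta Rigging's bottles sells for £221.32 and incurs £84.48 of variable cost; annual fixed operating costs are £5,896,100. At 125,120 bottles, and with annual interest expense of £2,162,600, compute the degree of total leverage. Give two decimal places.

1.89

Contribution at this volume is 125,120 × £136.84 = £17,121,420.80.
Subtracting fixed costs: EBIT = £17,121,420.80 − £5,896,100 = £11,225,320.80. Interest = £2,162,600.00.
DOL = £17,121,420.80 ÷ £11,225,320.80 = 1.5253; DFL = £11,225,320.80 ÷ £9,062,720.80 = 1.2386.
DCL = DOL × DFL = 1.5253 × 1.2386 = 1.8892.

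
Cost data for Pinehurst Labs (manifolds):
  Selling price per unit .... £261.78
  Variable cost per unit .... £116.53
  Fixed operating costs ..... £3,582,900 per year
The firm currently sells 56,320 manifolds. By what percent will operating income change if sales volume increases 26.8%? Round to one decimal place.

+47.7%

At 56,320 units, contribution = 56,320 × £145.25 = £8,180,480.00.
Operating income = contribution − fixed costs = £8,180,480.00 − £3,582,900 = £4,597,580.00.
Degree of operating leverage = £8,180,480.00 / £4,597,580.00 = 1.7793.
So EBIT moves 1.7793 × (+26.8%) = +47.7%.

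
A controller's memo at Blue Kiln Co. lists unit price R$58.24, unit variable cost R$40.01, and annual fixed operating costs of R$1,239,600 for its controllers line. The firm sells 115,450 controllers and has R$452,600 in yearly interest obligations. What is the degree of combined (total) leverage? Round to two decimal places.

5.10

Total contribution margin = 115,450 × R$18.23 = R$2,104,653.50.
Operating income = contribution − fixed costs = R$2,104,653.50 − R$1,239,600 = R$865,053.50. Interest = R$452,600.00.
DOL = R$2,104,653.50 ÷ R$865,053.50 = 2.4330; DFL = R$865,053.50 ÷ R$412,453.50 = 2.0973.
Combined leverage = 2.4330 × 2.0973 = 5.1027.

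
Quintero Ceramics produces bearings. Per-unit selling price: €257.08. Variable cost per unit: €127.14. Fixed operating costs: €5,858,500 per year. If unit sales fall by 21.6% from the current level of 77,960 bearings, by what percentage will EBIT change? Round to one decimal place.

At 77,960 units, contribution = 77,960 × €129.94 = €10,130,122.40.
Subtracting fixed costs: EBIT = €10,130,122.40 − €5,858,500 = €4,271,622.40.
So DOL = total CM / EBIT = €10,130,122.40 / €4,271,622.40 = 2.3715.
Operating income changes by 2.3715 × -21.6% = -51.2%.

-51.2%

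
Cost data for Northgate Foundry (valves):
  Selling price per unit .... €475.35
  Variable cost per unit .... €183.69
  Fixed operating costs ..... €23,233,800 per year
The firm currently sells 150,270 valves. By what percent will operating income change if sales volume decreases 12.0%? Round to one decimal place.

-25.5%

Total contribution margin = 150,270 × €291.66 = €43,827,748.20.
Operating income = contribution − fixed costs = €43,827,748.20 − €23,233,800 = €20,593,948.20.
DOL = contribution ÷ EBIT = €43,827,748.20 ÷ €20,593,948.20 = 2.1282.
So EBIT moves 2.1282 × (-12.0%) = -25.5%.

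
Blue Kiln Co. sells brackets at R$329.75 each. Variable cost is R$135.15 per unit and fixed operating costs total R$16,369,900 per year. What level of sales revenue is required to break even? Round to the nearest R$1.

R$27,738,821

Contribution margin per unit = R$329.75 − R$135.15 = R$194.60, a CM ratio of R$194.60 ÷ R$329.75 = 0.5901.
Break-even revenue = fixed costs × price ÷ CM = R$16,369,900 × R$329.75 ÷ R$194.60 = R$27,738,821.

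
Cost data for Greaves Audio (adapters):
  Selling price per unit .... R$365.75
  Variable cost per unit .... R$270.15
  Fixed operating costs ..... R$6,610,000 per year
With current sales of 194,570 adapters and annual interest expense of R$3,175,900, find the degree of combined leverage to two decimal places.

2.11

At 194,570 units, contribution = 194,570 × R$95.60 = R$18,600,892.00.
Operating income = contribution − fixed costs = R$18,600,892.00 − R$6,610,000 = R$11,990,892.00. Interest = R$3,175,900.00.
DOL = R$18,600,892.00 ÷ R$11,990,892.00 = 1.5513; DFL = R$11,990,892.00 ÷ R$8,814,992.00 = 1.3603.
DCL = DOL × DFL = 1.5513 × 1.3603 = 2.1102.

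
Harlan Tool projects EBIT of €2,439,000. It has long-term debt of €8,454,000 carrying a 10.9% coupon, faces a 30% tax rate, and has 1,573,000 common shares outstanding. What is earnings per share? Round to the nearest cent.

€0.68

Pre-tax income = €2,439,000 − €921,486.00 = €1,517,514.00.
Net income = €1,517,514.00 × (1 − 0.30) = €1,062,259.80.
Per share: €1,062,259.80 / 1,573,000 shares = €0.68.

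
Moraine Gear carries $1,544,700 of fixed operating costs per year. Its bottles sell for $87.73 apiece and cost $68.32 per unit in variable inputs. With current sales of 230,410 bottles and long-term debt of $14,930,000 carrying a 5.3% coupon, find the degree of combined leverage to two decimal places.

At 230,410 units, contribution = 230,410 × $19.41 = $4,472,258.10.
Subtracting fixed costs: EBIT = $4,472,258.10 − $1,544,700 = $2,927,558.10. Interest = $791,290.00.
DOL = $4,472,258.10 ÷ $2,927,558.10 = 1.5276; DFL = $2,927,558.10 ÷ $2,136,268.10 = 1.3704.
DCL = DOL × DFL = 1.5276 × 1.3704 = 2.0934.

2.09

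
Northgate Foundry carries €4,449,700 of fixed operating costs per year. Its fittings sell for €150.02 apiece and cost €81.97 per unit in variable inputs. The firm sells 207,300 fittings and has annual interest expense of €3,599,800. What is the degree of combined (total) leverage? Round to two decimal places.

2.33

At 207,300 units, contribution = 207,300 × €68.05 = €14,106,765.00.
EBIT = €14,106,765.00 − €4,449,700 = €9,657,065.00. Interest = €3,599,800.00.
DOL = €14,106,765.00 ÷ €9,657,065.00 = 1.4608; DFL = €9,657,065.00 ÷ €6,057,265.00 = 1.5943.
DCL = DOL × DFL = 1.4608 × 1.5943 = 2.3290.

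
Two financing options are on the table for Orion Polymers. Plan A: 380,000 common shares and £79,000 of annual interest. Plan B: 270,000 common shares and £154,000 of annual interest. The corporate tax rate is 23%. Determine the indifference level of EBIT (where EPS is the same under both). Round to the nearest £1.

At indifference, (EBIT − 79,000)(1 − t)/380,000 = (EBIT − 154,000)(1 − t)/270,000.
The (1 − t) factor cancels: (EBIT − 79,000) × 270,000 = (EBIT − 154,000) × 380,000.
Solving, EBIT = (154,000·380,000 − 79,000·270,000) / (380,000 − 270,000) = 37,190,000,000 / 110,000 = 338,090.91.

£338,091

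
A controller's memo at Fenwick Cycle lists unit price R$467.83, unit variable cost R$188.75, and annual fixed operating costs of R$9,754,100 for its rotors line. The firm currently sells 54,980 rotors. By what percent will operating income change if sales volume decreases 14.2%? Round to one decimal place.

Total contribution margin = 54,980 × R$279.08 = R$15,343,818.40.
Subtracting fixed costs: EBIT = R$15,343,818.40 − R$9,754,100 = R$5,589,718.40.
So DOL = total CM / EBIT = R$15,343,818.40 / R$5,589,718.40 = 2.7450.
So EBIT moves 2.7450 × (-14.2%) = -39.0%.

-39.0%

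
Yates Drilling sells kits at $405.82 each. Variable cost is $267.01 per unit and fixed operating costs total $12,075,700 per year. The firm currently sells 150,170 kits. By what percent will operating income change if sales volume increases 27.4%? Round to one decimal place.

+65.1%

At 150,170 units, contribution = 150,170 × $138.81 = $20,845,097.70.
Operating income = contribution − fixed costs = $20,845,097.70 − $12,075,700 = $8,769,397.70.
DOL = contribution ÷ EBIT = $20,845,097.70 ÷ $8,769,397.70 = 2.3770.
%ΔEBIT = DOL × %ΔSales = 2.3770 × +27.4% = +65.1%.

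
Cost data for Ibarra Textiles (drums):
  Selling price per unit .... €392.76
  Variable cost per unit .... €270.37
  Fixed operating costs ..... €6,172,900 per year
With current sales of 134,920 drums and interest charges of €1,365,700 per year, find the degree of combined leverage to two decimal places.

Contribution at this volume is 134,920 × €122.39 = €16,512,858.80.
Subtracting fixed costs: EBIT = €16,512,858.80 − €6,172,900 = €10,339,958.80. Interest = €1,365,700.00, so EBIT − I = €8,974,258.80.
Degree of total leverage = total CM / (EBIT − interest) = €16,512,858.80 / €8,974,258.80 = 1.8400.

1.84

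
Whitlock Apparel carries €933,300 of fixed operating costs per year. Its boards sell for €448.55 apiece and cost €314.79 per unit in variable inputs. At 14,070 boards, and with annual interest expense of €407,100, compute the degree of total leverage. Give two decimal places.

Total contribution margin = 14,070 × €133.76 = €1,882,003.20.
EBIT = €1,882,003.20 − €933,300 = €948,703.20. Interest = €407,100.00, so EBIT − I = €541,603.20.
Degree of total leverage = total CM / (EBIT − interest) = €1,882,003.20 / €541,603.20 = 3.4749.

3.47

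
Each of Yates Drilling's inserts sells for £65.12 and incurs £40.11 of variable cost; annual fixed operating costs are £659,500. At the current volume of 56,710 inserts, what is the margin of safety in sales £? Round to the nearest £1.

Unit CM = price − variable cost = £65.12 − £40.11 = £25.01. Break-even units = £659,500 ÷ £25.01 = 26,369.45; break-even revenue = 26,369.45 × £65.12 = £1,717,178.73.
Actual sales revenue = 56,710 × £65.12 = £3,692,955.20.
Margin of safety = £3,692,955.20 − £1,717,178.73 = £1,975,776.

£1,975,776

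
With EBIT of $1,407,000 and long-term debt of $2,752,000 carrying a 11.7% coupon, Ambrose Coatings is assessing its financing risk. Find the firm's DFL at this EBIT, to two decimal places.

1.30

Interest = $321,984.00.
Degree of financial leverage = EBIT / (EBIT − interest) = $1,407,000 / $1,085,016.00 = 1.2968.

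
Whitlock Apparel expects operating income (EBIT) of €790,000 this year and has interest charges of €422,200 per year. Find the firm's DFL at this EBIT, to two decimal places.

2.15

Interest = €422,200.00.
Degree of financial leverage = EBIT / (EBIT − interest) = €790,000 / €367,800.00 = 2.1479.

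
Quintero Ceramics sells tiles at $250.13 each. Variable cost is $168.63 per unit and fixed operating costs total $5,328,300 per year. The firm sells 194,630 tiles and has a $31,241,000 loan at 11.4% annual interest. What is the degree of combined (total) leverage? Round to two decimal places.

2.27

Contribution at this volume is 194,630 × $81.50 = $15,862,345.00.
Operating income = contribution − fixed costs = $15,862,345.00 − $5,328,300 = $10,534,045.00. Interest = $3,561,474.00, so EBIT − I = $6,972,571.00.
Degree of total leverage = total CM / (EBIT − interest) = $15,862,345.00 / $6,972,571.00 = 2.2750.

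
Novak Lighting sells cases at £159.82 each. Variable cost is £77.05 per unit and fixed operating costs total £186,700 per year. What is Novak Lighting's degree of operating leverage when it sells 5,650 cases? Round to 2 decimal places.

1.66

Contribution at this volume is 5,650 × £82.77 = £467,650.50.
Operating income = contribution − fixed costs = £467,650.50 − £186,700 = £280,950.50.
DOL = contribution ÷ EBIT = £467,650.50 ÷ £280,950.50 = 1.6645.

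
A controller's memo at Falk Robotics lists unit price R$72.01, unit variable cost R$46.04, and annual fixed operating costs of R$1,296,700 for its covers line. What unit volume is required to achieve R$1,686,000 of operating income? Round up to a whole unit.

114,852 covers

Contribution margin per unit = R$72.01 − R$46.04 = R$25.97.
Units = (FC + target) / CM = (R$1,296,700 + R$1,686,000) / R$25.97 = 114,851.75, so 114,852 covers.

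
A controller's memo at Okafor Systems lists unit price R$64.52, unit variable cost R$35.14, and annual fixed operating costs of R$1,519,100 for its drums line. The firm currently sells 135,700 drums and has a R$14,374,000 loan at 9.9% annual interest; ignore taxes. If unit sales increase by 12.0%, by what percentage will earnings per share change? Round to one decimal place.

Total contribution margin = 135,700 × R$29.38 = R$3,986,866.00.
Operating income = contribution − fixed costs = R$3,986,866.00 − R$1,519,100 = R$2,467,766.00.
Interest = R$1,423,026.00, so EBIT − I = R$1,044,740.00.
DCL = total CM / (EBIT − I) = R$3,986,866.00 / R$1,044,740.00 = 3.8161.
%ΔEPS = DCL × %ΔSales = 3.8161 × +12.0% = +45.8%.

+45.8%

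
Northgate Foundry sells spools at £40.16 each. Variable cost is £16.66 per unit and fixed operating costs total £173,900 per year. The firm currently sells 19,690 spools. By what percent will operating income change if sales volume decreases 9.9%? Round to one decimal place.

At 19,690 units, contribution = 19,690 × £23.50 = £462,715.00.
EBIT = £462,715.00 − £173,900 = £288,815.00.
So DOL = total CM / EBIT = £462,715.00 / £288,815.00 = 1.6021.
%ΔEBIT = DOL × %ΔSales = 1.6021 × -9.9% = -15.9%.

-15.9%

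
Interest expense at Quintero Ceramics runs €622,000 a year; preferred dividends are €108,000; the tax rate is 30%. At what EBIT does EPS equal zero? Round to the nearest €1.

Grossing the preferred dividend up to pre-tax terms: €108,000 / (1 − 0.30) = €154,285.71.
Financial break-even EBIT = interest + D_p ÷ (1 − t) = €622,000 + €154,285.71 = €776,285.71.

€776,286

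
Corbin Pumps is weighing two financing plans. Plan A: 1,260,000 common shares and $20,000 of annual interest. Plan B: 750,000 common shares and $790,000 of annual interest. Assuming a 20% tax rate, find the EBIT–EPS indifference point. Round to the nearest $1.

$1,922,353

At indifference, (EBIT − 20,000)(1 − t)/1,260,000 = (EBIT − 790,000)(1 − t)/750,000.
Cancelling (1 − t) and cross-multiplying: 750,000·(EBIT − 20,000) = 1,260,000·(EBIT − 790,000).
Solving, EBIT = (790,000·1,260,000 − 20,000·750,000) / (1,260,000 − 750,000) = 980,400,000,000 / 510,000 = 1,922,352.94.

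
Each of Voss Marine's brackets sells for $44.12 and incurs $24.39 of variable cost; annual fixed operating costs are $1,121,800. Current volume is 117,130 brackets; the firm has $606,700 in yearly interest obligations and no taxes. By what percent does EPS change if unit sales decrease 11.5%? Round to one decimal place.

At 117,130 units, contribution = 117,130 × $19.73 = $2,310,974.90.
EBIT = $2,310,974.90 − $1,121,800 = $1,189,174.90.
Interest = $606,700.00, so EBIT − I = $582,474.90.
Degree of combined leverage = contribution ÷ (EBIT − I) = $2,310,974.90 ÷ $582,474.90 = 3.9675.
EPS therefore changes by 3.9675 × (-11.5%) = -45.6%.

-45.6%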